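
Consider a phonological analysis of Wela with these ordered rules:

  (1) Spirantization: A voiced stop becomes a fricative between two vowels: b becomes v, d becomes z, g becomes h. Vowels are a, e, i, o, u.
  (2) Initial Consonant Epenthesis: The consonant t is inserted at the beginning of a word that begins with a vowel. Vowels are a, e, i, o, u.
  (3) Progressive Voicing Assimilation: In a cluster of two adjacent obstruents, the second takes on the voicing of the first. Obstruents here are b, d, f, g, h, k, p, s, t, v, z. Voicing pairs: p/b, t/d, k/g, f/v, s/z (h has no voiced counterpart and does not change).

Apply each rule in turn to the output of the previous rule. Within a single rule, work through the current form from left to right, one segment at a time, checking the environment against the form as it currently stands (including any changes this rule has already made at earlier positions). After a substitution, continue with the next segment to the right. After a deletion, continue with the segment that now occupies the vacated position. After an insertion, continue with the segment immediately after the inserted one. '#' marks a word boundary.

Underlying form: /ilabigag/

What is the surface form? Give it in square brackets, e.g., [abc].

(1) Spirantization: [ilabigag] → [ilavihag]
(2) Initial Consonant Epenthesis: [ilavihag] → [tilavihag]
(3) Progressive Voicing Assimilation: no change — [tilavihag]

[tilavihag]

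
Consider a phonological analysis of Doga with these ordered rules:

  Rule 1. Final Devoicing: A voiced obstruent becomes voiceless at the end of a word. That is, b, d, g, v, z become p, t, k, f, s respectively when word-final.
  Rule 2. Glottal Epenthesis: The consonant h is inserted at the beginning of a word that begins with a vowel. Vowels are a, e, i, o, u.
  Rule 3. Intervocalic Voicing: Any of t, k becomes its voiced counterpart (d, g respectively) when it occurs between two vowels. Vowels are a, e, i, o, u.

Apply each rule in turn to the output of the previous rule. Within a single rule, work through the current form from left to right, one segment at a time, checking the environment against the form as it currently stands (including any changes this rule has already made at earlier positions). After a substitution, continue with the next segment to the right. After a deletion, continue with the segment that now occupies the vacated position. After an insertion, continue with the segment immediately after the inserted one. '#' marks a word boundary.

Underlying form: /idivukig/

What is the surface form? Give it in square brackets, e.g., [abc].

[hidivugik]

Rule 1 Final Devoicing: [idivukig] → [idivukik]
Rule 2 Glottal Epenthesis: [idivukik] → [hidivukik]
Rule 3 Intervocalic Voicing: [hidivukik] → [hidivugik]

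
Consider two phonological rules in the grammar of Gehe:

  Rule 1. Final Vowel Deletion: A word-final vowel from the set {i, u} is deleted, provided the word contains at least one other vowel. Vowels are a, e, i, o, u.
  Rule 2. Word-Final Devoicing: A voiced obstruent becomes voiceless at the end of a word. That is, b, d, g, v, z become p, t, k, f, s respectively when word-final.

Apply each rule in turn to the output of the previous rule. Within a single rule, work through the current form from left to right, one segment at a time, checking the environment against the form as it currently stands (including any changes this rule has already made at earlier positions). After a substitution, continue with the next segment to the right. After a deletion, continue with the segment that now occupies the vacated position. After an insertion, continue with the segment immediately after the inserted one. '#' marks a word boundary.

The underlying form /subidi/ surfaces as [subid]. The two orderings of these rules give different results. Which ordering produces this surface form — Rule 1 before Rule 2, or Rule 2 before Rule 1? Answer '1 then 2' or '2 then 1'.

Order 1 then 2:
  1 Final Vowel Deletion: [subidi] → [subid]
  2 Word-Final Devoicing: [subid] → [subit]
  result: [subit]
Order 2 then 1:
  2 Word-Final Devoicing: no change — [subidi]
  1 Final Vowel Deletion: [subidi] → [subid]
  result: [subid]

2 then 1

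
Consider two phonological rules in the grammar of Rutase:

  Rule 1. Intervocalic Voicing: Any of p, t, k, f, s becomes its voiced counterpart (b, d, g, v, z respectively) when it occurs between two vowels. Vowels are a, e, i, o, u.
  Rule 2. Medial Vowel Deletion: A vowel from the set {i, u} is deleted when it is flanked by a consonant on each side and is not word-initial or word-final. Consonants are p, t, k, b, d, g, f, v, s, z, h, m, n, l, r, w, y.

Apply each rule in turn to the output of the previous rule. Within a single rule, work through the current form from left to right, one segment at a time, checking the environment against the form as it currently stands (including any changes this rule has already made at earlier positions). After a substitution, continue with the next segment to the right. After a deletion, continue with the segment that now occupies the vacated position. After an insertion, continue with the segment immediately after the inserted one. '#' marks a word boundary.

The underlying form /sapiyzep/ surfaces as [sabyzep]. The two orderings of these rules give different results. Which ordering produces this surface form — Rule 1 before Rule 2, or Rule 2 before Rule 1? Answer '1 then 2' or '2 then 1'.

Order 1 then 2:
  1 Intervocalic Voicing: [sapiyzep] → [sabiyzep]
  2 Medial Vowel Deletion: [sabiyzep] → [sabyzep]
  result: [sabyzep]
Order 2 then 1:
  2 Medial Vowel Deletion: [sapiyzep] → [sapyzep]
  1 Intervocalic Voicing: no change — [sapyzep]
  result: [sapyzep]

1 then 2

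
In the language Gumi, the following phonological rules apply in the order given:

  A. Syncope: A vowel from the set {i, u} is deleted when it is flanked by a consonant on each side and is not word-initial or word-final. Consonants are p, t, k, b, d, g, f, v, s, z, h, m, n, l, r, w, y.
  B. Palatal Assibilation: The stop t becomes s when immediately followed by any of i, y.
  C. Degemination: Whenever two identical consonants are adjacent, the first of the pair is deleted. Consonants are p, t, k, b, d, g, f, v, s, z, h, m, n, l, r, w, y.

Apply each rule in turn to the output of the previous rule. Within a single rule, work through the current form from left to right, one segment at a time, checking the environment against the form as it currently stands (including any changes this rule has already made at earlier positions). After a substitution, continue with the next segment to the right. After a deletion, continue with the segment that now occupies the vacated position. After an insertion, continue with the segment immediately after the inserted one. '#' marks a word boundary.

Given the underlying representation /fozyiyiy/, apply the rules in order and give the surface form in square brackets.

[fozy]

A Syncope: [fozyiyiy] → [fozyyy]
B Palatal Assibilation: no change — [fozyyy]
C Degemination: [fozyyy] → [fozy]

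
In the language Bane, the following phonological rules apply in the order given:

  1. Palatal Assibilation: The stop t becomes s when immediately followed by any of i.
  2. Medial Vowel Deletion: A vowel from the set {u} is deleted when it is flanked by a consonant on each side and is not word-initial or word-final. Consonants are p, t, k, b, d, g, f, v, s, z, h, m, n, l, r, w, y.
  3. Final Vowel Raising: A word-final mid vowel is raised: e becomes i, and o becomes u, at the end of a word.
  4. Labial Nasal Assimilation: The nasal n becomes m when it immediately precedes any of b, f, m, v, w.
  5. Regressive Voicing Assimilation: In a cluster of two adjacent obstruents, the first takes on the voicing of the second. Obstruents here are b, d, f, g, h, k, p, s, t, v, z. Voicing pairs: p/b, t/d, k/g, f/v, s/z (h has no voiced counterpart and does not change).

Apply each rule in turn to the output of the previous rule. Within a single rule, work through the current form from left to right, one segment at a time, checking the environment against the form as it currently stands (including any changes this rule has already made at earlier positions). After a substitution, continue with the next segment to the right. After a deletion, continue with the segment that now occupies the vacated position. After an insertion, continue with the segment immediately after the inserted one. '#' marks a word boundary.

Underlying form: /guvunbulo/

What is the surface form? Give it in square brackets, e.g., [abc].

1 Palatal Assibilation: no change — [guvunbulo]
2 Medial Vowel Deletion: [guvunbulo] → [gvnblo]
3 Final Vowel Raising: [gvnblo] → [gvnblu]
4 Labial Nasal Assimilation: [gvnblu] → [gvmblu]
5 Regressive Voicing Assimilation: no change — [gvmblu]

[gvmblu]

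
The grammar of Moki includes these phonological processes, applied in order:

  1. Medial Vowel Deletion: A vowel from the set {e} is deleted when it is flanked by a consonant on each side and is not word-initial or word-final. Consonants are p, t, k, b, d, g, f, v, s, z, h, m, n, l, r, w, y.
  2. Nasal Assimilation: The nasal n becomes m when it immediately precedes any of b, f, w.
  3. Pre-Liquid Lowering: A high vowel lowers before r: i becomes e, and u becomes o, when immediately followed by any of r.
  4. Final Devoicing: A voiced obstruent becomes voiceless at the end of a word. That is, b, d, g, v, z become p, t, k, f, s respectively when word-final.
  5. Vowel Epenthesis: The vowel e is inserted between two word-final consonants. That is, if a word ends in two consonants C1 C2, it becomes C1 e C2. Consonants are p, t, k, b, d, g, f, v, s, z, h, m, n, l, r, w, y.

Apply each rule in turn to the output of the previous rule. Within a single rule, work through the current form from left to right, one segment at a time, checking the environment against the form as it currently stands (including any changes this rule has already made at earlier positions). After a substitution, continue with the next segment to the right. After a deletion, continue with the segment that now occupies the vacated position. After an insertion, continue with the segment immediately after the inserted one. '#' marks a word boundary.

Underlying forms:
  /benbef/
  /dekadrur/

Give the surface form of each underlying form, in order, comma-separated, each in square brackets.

/benbef/:
  1 Medial Vowel Deletion: [benbef] → [bnbf]
  2 Nasal Assimilation: [bnbf] → [bmbf]
  3 Pre-Liquid Lowering: no change — [bmbf]
  4 Final Devoicing: no change — [bmbf]
  5 Vowel Epenthesis: [bmbf] → [bmbef]
/dekadrur/:
  1 Medial Vowel Deletion: [dekadrur] → [dkadrur]
  2 Nasal Assimilation: no change — [dkadrur]
  3 Pre-Liquid Lowering: [dkadrur] → [dkadror]
  4 Final Devoicing: no change — [dkadror]
  5 Vowel Epenthesis: no change — [dkadror]

[bmbef], [dkadror]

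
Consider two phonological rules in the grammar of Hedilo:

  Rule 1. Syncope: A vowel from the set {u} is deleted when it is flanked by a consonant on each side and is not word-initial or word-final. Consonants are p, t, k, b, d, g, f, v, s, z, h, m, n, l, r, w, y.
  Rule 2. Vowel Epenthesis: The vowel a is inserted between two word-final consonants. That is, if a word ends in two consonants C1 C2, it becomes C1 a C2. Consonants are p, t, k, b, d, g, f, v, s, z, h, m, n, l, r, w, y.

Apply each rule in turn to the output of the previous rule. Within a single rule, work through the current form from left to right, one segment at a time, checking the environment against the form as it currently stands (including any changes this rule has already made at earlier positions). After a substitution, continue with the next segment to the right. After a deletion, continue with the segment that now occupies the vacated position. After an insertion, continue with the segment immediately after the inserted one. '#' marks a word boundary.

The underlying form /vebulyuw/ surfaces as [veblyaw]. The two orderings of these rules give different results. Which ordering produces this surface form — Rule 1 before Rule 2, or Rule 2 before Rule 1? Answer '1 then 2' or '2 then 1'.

Order 1 then 2:
  1 Syncope: [vebulyuw] → [veblyw]
  2 Vowel Epenthesis: [veblyw] → [veblyaw]
  result: [veblyaw]
Order 2 then 1:
  2 Vowel Epenthesis: no change — [vebulyuw]
  1 Syncope: [vebulyuw] → [veblyw]
  result: [veblyw]

1 then 2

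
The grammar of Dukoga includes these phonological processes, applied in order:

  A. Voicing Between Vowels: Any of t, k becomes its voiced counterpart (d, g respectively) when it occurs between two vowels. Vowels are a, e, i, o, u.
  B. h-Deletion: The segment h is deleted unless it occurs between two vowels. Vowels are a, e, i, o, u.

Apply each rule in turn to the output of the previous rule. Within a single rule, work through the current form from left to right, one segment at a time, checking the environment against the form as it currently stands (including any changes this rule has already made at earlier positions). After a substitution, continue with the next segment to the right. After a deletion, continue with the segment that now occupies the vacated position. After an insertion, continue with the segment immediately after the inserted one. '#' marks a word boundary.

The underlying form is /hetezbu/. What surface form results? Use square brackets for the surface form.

A Voicing Between Vowels: [hetezbu] → [hedezbu]
B h-Deletion: [hedezbu] → [edezbu]

[edezbu]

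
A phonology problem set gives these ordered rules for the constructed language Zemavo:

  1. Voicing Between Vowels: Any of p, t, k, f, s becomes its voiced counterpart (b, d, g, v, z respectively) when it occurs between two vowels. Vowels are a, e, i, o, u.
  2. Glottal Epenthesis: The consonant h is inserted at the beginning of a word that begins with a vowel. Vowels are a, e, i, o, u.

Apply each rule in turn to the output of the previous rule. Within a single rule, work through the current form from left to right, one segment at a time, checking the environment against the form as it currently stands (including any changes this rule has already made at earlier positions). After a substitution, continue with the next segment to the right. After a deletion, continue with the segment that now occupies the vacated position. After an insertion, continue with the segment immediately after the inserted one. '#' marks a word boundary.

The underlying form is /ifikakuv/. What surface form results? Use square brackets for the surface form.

1 Voicing Between Vowels: [ifikakuv] → [ivigaguv]
2 Glottal Epenthesis: [ivigaguv] → [hivigaguv]

[hivigaguv]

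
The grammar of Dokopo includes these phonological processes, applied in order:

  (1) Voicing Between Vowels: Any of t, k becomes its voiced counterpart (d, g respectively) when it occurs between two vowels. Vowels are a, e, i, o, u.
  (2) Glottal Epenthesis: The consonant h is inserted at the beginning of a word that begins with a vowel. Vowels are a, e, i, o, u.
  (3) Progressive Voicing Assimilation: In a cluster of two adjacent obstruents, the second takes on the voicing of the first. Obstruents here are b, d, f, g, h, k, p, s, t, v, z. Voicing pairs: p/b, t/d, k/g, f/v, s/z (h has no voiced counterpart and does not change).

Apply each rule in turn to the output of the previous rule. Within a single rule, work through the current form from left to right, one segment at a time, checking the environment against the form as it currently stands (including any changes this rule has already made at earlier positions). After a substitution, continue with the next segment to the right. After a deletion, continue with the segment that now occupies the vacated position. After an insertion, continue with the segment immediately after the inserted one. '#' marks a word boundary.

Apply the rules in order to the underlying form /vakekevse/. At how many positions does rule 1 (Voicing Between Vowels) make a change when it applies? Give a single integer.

(1) Voicing Between Vowels: [vakekevse] → [vagegevse]
(2) Glottal Epenthesis: no change — [vagegevse]
(3) Progressive Voicing Assimilation: [vagegevse] → [vagegevze]
Rule 1 changed 2 position(s).

2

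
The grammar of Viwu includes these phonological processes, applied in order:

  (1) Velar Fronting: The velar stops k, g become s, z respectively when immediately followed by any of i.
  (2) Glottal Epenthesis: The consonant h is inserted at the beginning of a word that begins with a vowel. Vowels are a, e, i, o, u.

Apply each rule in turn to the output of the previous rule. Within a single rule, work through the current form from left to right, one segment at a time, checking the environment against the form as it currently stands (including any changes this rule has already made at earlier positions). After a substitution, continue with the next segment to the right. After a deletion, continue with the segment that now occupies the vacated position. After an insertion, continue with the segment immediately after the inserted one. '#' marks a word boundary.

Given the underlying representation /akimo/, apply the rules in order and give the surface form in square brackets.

(1) Velar Fronting: [akimo] → [asimo]
(2) Glottal Epenthesis: [asimo] → [hasimo]

[hasimo]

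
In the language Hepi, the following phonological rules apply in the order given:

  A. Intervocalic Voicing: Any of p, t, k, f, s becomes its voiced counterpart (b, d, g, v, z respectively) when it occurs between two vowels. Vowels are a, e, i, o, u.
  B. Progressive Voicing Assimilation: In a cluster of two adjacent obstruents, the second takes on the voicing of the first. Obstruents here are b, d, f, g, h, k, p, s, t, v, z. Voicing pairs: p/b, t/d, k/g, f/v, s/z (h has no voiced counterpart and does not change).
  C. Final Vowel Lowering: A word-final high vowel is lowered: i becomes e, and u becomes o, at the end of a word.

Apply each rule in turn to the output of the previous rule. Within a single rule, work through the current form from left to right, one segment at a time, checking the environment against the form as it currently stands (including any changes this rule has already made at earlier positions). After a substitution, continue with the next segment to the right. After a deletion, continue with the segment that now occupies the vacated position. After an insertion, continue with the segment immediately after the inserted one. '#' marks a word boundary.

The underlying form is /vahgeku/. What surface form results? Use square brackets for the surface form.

A Intervocalic Voicing: [vahgeku] → [vahgegu]
B Progressive Voicing Assimilation: [vahgegu] → [vahkegu]
C Final Vowel Lowering: [vahkegu] → [vahkego]

[vahkego]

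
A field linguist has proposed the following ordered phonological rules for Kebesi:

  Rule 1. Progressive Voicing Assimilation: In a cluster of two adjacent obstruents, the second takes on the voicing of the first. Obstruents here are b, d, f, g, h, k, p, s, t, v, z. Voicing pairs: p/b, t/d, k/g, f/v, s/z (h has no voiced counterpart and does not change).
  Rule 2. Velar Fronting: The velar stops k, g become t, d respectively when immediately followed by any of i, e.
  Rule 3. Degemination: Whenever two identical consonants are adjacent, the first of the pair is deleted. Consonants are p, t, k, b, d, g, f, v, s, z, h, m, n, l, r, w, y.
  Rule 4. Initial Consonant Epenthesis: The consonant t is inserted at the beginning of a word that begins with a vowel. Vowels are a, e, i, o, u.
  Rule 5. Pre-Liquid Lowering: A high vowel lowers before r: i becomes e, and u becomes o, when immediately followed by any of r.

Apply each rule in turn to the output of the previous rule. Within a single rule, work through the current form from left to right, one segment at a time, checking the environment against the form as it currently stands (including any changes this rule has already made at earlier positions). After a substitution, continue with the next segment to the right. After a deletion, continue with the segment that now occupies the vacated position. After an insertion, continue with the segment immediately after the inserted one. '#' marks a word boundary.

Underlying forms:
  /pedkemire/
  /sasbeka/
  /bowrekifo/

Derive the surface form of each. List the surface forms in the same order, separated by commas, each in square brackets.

/pedkemire/:
  Rule 1 Progressive Voicing Assimilation: [pedkemire] → [pedgemire]
  Rule 2 Velar Fronting: [pedgemire] → [peddemire]
  Rule 3 Degemination: [peddemire] → [pedemire]
  Rule 4 Initial Consonant Epenthesis: no change — [pedemire]
  Rule 5 Pre-Liquid Lowering: [pedemire] → [pedemere]
/sasbeka/:
  Rule 1 Progressive Voicing Assimilation: [sasbeka] → [saspeka]
  Rule 2 Velar Fronting: no change — [saspeka]
  Rule 3 Degemination: no change — [saspeka]
  Rule 4 Initial Consonant Epenthesis: no change — [saspeka]
  Rule 5 Pre-Liquid Lowering: no change — [saspeka]
/bowrekifo/:
  Rule 1 Progressive Voicing Assimilation: no change — [bowrekifo]
  Rule 2 Velar Fronting: [bowrekifo] → [bowretifo]
  Rule 3 Degemination: no change — [bowretifo]
  Rule 4 Initial Consonant Epenthesis: no change — [bowretifo]
  Rule 5 Pre-Liquid Lowering: no change — [bowretifo]

[pedemere], [saspeka], [bowretifo]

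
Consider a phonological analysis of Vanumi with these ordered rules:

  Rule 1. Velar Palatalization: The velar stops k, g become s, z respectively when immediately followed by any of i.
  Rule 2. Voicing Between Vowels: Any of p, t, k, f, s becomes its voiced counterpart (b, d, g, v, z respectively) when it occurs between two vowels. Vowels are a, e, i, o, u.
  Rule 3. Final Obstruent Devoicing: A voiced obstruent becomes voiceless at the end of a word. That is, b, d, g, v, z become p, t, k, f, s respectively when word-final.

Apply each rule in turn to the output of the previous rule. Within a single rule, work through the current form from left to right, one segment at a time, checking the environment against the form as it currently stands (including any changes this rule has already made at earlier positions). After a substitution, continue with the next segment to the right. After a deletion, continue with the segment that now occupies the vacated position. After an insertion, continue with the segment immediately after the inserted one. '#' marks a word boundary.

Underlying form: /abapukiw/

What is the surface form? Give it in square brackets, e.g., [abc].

Rule 1 Velar Palatalization: [abapukiw] → [abapusiw]
Rule 2 Voicing Between Vowels: [abapusiw] → [ababuziw]
Rule 3 Final Obstruent Devoicing: no change — [ababuziw]

[ababuziw]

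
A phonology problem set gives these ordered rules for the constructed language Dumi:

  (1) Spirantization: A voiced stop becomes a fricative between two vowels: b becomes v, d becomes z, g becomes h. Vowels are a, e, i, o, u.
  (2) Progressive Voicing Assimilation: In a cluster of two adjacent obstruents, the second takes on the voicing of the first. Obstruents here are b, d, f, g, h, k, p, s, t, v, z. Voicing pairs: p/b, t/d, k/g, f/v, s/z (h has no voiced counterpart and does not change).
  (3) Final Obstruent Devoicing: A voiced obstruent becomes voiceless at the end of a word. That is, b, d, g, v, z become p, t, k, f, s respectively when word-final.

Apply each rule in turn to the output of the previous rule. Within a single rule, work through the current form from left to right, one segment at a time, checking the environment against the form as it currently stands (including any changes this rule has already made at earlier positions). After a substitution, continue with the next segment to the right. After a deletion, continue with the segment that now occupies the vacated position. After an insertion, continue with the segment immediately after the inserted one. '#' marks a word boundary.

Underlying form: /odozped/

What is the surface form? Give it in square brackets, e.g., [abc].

[ozozbet]

(1) Spirantization: [odozped] → [ozozped]
(2) Progressive Voicing Assimilation: [ozozped] → [ozozbed]
(3) Final Obstruent Devoicing: [ozozbed] → [ozozbet]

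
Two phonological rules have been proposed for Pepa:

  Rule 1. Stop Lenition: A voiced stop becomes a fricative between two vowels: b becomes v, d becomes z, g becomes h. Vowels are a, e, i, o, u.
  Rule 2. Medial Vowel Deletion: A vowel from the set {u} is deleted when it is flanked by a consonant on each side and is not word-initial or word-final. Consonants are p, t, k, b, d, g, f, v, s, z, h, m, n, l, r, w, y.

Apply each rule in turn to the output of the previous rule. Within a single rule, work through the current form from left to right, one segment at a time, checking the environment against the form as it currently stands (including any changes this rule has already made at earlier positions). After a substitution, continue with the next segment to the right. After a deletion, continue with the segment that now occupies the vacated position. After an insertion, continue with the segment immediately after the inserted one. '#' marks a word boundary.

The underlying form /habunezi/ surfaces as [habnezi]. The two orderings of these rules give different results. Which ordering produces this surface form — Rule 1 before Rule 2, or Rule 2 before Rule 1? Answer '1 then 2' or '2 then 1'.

2 then 1

Order 1 then 2:
  1 Stop Lenition: [habunezi] → [havunezi]
  2 Medial Vowel Deletion: [havunezi] → [havnezi]
  result: [havnezi]
Order 2 then 1:
  2 Medial Vowel Deletion: [habunezi] → [habnezi]
  1 Stop Lenition: no change — [habnezi]
  result: [habnezi]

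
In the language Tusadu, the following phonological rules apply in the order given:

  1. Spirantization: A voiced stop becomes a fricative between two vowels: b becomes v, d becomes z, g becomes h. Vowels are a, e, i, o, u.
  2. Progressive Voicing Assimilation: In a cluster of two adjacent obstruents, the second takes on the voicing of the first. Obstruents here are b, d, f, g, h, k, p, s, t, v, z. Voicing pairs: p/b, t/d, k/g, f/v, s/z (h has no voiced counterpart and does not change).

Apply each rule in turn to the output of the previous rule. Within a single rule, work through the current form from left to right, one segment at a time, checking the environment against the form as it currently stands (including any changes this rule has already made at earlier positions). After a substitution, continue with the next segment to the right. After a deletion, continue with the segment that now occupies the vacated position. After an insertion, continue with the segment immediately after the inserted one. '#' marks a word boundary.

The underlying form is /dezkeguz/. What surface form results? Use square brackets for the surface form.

[dezgehuz]

1 Spirantization: [dezkeguz] → [dezkehuz]
2 Progressive Voicing Assimilation: [dezkehuz] → [dezgehuz]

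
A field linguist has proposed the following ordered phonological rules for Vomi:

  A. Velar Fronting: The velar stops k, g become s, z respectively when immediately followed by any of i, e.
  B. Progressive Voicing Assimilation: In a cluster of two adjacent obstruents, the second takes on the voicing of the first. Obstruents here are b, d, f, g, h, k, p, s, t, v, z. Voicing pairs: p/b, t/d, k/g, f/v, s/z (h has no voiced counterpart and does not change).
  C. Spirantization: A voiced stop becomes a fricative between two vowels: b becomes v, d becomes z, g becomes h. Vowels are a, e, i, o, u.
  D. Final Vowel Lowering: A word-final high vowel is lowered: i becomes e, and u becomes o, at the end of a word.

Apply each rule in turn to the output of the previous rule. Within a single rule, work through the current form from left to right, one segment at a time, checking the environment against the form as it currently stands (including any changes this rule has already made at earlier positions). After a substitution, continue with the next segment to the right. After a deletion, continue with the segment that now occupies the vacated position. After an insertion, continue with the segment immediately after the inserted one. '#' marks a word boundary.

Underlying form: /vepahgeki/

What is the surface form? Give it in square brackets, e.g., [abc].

[vepahsese]

A Velar Fronting: [vepahgeki] → [vepahzesi]
B Progressive Voicing Assimilation: [vepahzesi] → [vepahsesi]
C Spirantization: no change — [vepahsesi]
D Final Vowel Lowering: [vepahsesi] → [vepahsese]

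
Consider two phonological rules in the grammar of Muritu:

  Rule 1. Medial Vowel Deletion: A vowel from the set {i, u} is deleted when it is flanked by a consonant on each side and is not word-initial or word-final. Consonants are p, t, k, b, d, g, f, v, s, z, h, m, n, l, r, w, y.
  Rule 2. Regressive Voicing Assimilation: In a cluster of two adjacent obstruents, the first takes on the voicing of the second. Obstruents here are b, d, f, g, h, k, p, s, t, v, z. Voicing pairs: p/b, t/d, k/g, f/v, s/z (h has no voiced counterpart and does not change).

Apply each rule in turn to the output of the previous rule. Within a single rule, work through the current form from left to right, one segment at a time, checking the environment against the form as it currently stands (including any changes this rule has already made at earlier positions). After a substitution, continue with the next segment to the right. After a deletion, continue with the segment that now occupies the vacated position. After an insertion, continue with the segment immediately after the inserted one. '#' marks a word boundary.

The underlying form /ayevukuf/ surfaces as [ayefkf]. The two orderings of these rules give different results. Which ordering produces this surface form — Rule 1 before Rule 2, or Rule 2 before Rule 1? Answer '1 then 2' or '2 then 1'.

1 then 2

Order 1 then 2:
  1 Medial Vowel Deletion: [ayevukuf] → [ayevkf]
  2 Regressive Voicing Assimilation: [ayevkf] → [ayefkf]
  result: [ayefkf]
Order 2 then 1:
  2 Regressive Voicing Assimilation: no change — [ayevukuf]
  1 Medial Vowel Deletion: [ayevukuf] → [ayevkf]
  result: [ayevkf]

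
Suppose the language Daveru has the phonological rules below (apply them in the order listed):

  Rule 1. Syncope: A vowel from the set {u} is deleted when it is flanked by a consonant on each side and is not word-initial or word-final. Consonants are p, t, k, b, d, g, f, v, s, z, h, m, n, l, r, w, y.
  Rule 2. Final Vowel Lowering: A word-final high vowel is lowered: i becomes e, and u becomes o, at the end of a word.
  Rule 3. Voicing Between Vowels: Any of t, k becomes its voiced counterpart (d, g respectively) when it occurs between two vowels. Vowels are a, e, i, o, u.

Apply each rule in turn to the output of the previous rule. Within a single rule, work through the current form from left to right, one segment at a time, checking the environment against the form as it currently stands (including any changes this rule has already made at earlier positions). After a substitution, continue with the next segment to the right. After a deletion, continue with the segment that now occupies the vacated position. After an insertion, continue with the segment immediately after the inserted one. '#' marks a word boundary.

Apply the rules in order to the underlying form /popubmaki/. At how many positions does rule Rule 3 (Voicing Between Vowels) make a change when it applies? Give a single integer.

1

Rule 1 Syncope: [popubmaki] → [popbmaki]
Rule 2 Final Vowel Lowering: [popbmaki] → [popbmake]
Rule 3 Voicing Between Vowels: [popbmake] → [popbmage]
Rule Rule 3 changed 1 position(s).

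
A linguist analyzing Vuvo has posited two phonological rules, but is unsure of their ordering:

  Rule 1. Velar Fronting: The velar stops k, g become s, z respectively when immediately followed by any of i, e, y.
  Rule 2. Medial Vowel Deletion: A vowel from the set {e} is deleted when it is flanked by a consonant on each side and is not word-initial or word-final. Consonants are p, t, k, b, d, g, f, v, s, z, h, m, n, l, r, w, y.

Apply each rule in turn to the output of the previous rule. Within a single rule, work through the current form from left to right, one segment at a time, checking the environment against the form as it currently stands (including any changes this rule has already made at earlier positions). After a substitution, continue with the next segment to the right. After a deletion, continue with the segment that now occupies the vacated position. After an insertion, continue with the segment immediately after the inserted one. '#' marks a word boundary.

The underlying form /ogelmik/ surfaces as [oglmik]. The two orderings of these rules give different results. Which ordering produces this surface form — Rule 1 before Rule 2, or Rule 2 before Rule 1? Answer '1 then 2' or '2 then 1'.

2 then 1

Order 1 then 2:
  1 Velar Fronting: [ogelmik] → [ozelmik]
  2 Medial Vowel Deletion: [ozelmik] → [ozlmik]
  result: [ozlmik]
Order 2 then 1:
  2 Medial Vowel Deletion: [ogelmik] → [oglmik]
  1 Velar Fronting: no change — [oglmik]
  result: [oglmik]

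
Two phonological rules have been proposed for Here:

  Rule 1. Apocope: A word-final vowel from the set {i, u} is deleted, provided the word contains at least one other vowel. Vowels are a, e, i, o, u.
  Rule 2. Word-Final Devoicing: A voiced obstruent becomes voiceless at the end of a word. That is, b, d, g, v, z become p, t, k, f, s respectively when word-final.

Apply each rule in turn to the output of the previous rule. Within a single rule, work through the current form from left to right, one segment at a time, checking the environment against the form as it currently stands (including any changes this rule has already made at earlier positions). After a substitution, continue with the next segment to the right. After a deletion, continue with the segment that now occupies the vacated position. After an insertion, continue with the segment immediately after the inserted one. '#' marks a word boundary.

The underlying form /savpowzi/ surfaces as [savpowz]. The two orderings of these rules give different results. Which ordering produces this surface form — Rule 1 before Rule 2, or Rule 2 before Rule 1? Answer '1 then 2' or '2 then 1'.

Order 1 then 2:
  1 Apocope: [savpowzi] → [savpowz]
  2 Word-Final Devoicing: [savpowz] → [savpows]
  result: [savpows]
Order 2 then 1:
  2 Word-Final Devoicing: no change — [savpowzi]
  1 Apocope: [savpowzi] → [savpowz]
  result: [savpowz]

2 then 1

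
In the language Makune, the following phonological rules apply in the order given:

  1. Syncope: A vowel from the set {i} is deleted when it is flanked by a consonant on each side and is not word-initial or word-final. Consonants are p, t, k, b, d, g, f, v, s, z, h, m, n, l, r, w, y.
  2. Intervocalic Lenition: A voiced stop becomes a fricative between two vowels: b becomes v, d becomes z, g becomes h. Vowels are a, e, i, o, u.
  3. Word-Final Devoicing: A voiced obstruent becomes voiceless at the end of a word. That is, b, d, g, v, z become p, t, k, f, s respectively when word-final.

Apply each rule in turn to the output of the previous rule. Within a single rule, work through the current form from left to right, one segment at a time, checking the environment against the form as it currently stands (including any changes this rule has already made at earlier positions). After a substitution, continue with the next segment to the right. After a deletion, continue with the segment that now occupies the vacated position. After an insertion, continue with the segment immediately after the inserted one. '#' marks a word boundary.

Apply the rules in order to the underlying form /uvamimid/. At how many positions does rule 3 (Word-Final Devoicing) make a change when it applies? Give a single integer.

1

1 Syncope: [uvamimid] → [uvammd]
2 Intervocalic Lenition: no change — [uvammd]
3 Word-Final Devoicing: [uvammd] → [uvammt]
Rule 3 changed 1 position(s).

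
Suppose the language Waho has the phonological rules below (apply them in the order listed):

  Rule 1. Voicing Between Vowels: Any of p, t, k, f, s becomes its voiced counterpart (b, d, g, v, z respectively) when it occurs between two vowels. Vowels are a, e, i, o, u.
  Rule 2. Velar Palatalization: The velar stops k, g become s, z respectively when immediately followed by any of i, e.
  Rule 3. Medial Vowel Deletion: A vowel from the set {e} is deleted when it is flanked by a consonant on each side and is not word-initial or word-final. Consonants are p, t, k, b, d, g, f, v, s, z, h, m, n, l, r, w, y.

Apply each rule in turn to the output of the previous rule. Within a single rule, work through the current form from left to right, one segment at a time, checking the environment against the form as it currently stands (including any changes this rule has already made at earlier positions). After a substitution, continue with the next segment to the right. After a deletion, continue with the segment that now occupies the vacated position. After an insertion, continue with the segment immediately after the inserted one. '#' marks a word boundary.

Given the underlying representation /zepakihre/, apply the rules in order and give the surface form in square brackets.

Rule 1 Voicing Between Vowels: [zepakihre] → [zebagihre]
Rule 2 Velar Palatalization: [zebagihre] → [zebazihre]
Rule 3 Medial Vowel Deletion: [zebazihre] → [zbazihre]

[zbazihre]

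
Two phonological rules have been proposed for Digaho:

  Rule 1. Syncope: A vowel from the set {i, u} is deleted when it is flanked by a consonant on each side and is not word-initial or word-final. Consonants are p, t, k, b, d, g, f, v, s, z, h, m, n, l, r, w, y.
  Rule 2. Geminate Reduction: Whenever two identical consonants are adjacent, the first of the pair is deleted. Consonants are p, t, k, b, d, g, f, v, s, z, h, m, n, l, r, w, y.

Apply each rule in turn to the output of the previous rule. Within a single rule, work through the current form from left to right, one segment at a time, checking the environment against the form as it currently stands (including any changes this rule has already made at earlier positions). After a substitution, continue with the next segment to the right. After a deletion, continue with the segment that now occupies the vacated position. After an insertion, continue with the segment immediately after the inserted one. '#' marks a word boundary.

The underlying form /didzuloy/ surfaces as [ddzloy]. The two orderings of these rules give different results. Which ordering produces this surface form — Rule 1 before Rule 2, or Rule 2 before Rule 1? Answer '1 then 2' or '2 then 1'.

2 then 1

Order 1 then 2:
  1 Syncope: [didzuloy] → [ddzloy]
  2 Geminate Reduction: [ddzloy] → [dzloy]
  result: [dzloy]
Order 2 then 1:
  2 Geminate Reduction: no change — [didzuloy]
  1 Syncope: [didzuloy] → [ddzloy]
  result: [ddzloy]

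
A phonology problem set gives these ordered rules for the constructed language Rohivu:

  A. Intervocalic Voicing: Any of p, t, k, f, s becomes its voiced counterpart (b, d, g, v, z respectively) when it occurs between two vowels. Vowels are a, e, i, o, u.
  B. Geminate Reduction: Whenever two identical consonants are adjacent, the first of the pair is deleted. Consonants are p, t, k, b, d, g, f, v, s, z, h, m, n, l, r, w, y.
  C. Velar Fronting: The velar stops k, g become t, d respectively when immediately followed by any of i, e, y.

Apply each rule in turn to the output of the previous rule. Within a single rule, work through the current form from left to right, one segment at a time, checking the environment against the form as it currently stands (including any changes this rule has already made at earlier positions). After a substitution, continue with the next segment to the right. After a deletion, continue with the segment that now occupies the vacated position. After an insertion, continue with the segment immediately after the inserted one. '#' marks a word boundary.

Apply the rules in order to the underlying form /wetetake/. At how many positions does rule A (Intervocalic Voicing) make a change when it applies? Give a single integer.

A Intervocalic Voicing: [wetetake] → [wededage]
B Geminate Reduction: no change — [wededage]
C Velar Fronting: [wededage] → [wededade]
Rule A changed 3 position(s).

3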